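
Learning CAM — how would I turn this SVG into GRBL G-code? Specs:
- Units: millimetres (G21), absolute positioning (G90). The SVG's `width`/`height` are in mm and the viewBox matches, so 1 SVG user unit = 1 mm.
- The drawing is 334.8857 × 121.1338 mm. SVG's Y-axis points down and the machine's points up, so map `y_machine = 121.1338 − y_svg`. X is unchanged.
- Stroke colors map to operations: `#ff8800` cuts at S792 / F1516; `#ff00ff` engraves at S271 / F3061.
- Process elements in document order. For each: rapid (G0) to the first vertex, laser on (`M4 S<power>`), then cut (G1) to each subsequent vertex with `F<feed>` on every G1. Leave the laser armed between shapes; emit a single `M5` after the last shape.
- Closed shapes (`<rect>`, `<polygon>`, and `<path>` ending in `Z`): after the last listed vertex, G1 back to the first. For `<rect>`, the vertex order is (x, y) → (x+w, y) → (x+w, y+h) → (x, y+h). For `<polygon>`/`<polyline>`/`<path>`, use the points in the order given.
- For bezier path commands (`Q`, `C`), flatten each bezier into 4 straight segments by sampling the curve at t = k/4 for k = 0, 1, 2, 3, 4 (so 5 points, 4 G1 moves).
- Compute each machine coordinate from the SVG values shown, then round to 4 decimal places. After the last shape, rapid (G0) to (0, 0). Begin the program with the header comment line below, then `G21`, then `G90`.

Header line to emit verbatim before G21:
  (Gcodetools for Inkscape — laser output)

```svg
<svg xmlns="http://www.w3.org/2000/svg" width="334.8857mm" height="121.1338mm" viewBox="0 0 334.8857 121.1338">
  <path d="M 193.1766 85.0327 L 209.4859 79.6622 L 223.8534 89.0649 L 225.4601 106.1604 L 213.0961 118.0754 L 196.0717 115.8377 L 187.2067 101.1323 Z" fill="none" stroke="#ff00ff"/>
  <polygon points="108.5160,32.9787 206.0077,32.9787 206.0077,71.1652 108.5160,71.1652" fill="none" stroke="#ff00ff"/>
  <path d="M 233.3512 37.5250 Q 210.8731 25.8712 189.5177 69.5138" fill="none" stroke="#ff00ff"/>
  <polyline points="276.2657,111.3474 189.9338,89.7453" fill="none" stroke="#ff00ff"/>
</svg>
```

1 u = 1 mm; y_m = 121.1338 − y.

[1] `<path>` regular polygon, #ff00ff→engrave S271 F3061: (193.1766,36.1011) → (209.4859,41.4716) → (223.8534,32.0689) → (225.4601,14.9734) → (213.0961,3.0584) → (196.0717,5.2961) → (187.2067,20.0015) → (193.1766,36.1011) (closed)

[2] `<polygon>` rectangle, #ff00ff→engrave S271 F3061: (108.5160,88.1551) → (206.0077,88.1551) → (206.0077,49.9686) → (108.5160,49.9686) → (108.5160,88.1551) (closed)

[3] `<path>` quadratic bezier, #ff00ff→engrave S271 F3061: (233.3512,83.6088) → (222.1823,85.9797) → (211.1538,81.4385) → (200.2656,69.9853) → (189.5177,51.6200)

[4] `<polyline>` line segment, #ff00ff→engrave S271 F3061: (276.2657,9.7864) → (189.9338,31.3885)

(Gcodetools for Inkscape — laser output)
G21
G90
G0 X193.1766 Y36.1011
M4 S271
G1 X209.4859 Y41.4716 F3061
G1 X223.8534 Y32.0689 F3061
G1 X225.4601 Y14.9734 F3061
G1 X213.0961 Y3.0584 F3061
G1 X196.0717 Y5.2961 F3061
G1 X187.2067 Y20.0015 F3061
G1 X193.1766 Y36.1011 F3061
G0 X108.5160 Y88.1551
M4 S271
G1 X206.0077 Y88.1551 F3061
G1 X206.0077 Y49.9686 F3061
G1 X108.5160 Y49.9686 F3061
G1 X108.5160 Y88.1551 F3061
G0 X233.3512 Y83.6088
M4 S271
G1 X222.1823 Y85.9797 F3061
G1 X211.1538 Y81.4385 F3061
G1 X200.2656 Y69.9853 F3061
G1 X189.5177 Y51.6200 F3061
G0 X276.2657 Y9.7864
M4 S271
G1 X189.9338 Y31.3885 F3061
M5
G0 X0.0000 Y0.0000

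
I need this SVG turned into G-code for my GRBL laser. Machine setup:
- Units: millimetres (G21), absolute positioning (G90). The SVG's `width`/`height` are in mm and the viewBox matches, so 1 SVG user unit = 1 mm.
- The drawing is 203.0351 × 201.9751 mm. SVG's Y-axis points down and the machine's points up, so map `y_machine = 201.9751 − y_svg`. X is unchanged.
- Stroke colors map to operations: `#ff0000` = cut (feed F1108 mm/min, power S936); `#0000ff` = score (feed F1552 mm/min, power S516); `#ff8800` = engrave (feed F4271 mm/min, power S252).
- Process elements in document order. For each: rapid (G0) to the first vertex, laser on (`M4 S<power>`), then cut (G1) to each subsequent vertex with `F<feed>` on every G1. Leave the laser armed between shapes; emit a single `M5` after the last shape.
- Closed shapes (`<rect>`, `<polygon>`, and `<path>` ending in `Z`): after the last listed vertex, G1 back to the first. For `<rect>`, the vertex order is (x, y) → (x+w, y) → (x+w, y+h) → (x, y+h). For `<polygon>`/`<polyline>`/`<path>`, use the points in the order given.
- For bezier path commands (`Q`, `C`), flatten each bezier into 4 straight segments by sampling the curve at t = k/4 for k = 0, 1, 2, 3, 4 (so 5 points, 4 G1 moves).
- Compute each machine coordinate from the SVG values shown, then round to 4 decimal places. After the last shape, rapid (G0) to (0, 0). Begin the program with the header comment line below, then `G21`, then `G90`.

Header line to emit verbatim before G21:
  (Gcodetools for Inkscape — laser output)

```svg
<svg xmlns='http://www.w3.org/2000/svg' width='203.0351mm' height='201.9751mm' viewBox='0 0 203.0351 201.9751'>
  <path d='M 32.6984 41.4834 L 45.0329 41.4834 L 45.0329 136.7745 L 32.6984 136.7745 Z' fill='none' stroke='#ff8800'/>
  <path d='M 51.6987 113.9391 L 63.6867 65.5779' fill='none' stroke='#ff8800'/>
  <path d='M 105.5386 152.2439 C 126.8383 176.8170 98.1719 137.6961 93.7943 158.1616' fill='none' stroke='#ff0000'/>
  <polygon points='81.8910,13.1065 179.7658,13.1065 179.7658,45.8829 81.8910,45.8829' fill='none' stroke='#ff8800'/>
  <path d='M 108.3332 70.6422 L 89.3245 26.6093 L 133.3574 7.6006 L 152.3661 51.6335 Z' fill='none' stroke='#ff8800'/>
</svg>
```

1 u = 1 mm; y_m = 201.9751 − y.

[1] `<path>` rectangle, #ff8800→engrave S252 F4271: (32.6984,160.4917) → (45.0329,160.4917) → (45.0329,65.2006) → (32.6984,65.2006) → (32.6984,160.4917) (closed)

[2] `<path>` line segment, #ff8800→engrave S252 F4271: (51.6987,88.0360) → (63.6867,136.3972)

[3] `<path>` cubic bezier, #ff0000→cut S936 F1108: (105.5386,49.7312) → (113.3050,41.3177) → (109.2954,45.2320) → (100.4714,49.9164) → (93.7943,43.8135)

[4] `<polygon>` rectangle, #ff8800→engrave S252 F4271: (81.8910,188.8686) → (179.7658,188.8686) → (179.7658,156.0922) → (81.8910,156.0922) → (81.8910,188.8686) (closed)

[5] `<path>` regular polygon, #ff8800→engrave S252 F4271: (108.3332,131.3329) → (89.3245,175.3658) → (133.3574,194.3745) → (152.3661,150.3416) → (108.3332,131.3329) (closed)

(Gcodetools for Inkscape — laser output)
G21
G90
G0 X32.6984 Y160.4917
M4 S252
G1 X45.0329 Y160.4917 F4271
G1 X45.0329 Y65.2006 F4271
G1 X32.6984 Y65.2006 F4271
G1 X32.6984 Y160.4917 F4271
G0 X51.6987 Y88.0360
M4 S252
G1 X63.6867 Y136.3972 F4271
G0 X105.5386 Y49.7312
M4 S936
G1 X113.3050 Y41.3177 F1108
G1 X109.2954 Y45.2320 F1108
G1 X100.4714 Y49.9164 F1108
G1 X93.7943 Y43.8135 F1108
G0 X81.8910 Y188.8686
M4 S252
G1 X179.7658 Y188.8686 F4271
G1 X179.7658 Y156.0922 F4271
G1 X81.8910 Y156.0922 F4271
G1 X81.8910 Y188.8686 F4271
G0 X108.3332 Y131.3329
M4 S252
G1 X89.3245 Y175.3658 F4271
G1 X133.3574 Y194.3745 F4271
G1 X152.3661 Y150.3416 F4271
G1 X108.3332 Y131.3329 F4271
M5
G0 X0.0000 Y0.0000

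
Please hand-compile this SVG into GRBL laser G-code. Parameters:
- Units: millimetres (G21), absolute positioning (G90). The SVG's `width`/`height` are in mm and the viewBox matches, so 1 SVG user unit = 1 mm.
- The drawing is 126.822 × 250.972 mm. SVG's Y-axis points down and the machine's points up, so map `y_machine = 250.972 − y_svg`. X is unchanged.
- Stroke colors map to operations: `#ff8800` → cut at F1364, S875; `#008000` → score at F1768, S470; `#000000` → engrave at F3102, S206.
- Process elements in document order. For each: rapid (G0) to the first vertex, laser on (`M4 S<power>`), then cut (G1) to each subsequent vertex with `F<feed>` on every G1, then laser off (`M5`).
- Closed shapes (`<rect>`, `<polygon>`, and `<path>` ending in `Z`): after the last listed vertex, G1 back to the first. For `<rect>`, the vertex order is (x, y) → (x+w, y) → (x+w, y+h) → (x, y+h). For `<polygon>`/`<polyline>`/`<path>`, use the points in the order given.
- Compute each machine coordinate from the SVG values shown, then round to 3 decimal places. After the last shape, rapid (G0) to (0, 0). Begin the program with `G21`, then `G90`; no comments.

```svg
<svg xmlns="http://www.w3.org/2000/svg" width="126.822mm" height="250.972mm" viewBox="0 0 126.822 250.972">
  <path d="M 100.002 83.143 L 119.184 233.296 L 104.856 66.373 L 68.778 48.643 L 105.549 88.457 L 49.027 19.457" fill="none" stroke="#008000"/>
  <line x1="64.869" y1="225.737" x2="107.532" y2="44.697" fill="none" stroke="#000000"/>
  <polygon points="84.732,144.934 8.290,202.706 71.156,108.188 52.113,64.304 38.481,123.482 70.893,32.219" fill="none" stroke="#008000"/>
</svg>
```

G21
G90
G0 X100.002 Y167.829
M4 S470
G1 X119.184 Y17.676 F1768
G1 X104.856 Y184.599 F1768
G1 X68.778 Y202.329 F1768
G1 X105.549 Y162.515 F1768
G1 X49.027 Y231.515 F1768
M5
G0 X64.869 Y25.235
M4 S206
G1 X107.532 Y206.275 F3102
M5
G0 X84.732 Y106.038
M4 S470
G1 X8.290 Y48.266 F1768
G1 X71.156 Y142.784 F1768
G1 X52.113 Y186.668 F1768
G1 X38.481 Y127.490 F1768
G1 X70.893 Y218.753 F1768
G1 X84.732 Y106.038 F1768
M5
G0 X0.000 Y0.000

viewBox `0 0 126.822 250.972` with mm width/height → 1 unit = 1 mm. Flip: y_m = 250.972 − y_svg.

**Shape 1** — `<path>` open polyline, stroke `#008000` → score (S470, F1768). Machine vertices: (100.002,167.829) → (119.184,17.676) → (104.856,184.599) → (68.778,202.329) → (105.549,162.515) → (49.027,231.515). Open path.

**Shape 2** — `<line>` line segment, stroke `#000000` → engrave (S206, F3102). Machine vertices: (64.869,25.235) → (107.532,206.275). Open path.

**Shape 3** — `<polygon>` closed polygon, stroke `#008000` → score (S470, F1768). Machine vertices: (84.732,106.038) → (8.290,48.266) → (71.156,142.784) → (52.113,186.668) → (38.481,127.490) → (70.893,218.753) → (84.732,106.038). Closed: final G1 returns to the first vertex.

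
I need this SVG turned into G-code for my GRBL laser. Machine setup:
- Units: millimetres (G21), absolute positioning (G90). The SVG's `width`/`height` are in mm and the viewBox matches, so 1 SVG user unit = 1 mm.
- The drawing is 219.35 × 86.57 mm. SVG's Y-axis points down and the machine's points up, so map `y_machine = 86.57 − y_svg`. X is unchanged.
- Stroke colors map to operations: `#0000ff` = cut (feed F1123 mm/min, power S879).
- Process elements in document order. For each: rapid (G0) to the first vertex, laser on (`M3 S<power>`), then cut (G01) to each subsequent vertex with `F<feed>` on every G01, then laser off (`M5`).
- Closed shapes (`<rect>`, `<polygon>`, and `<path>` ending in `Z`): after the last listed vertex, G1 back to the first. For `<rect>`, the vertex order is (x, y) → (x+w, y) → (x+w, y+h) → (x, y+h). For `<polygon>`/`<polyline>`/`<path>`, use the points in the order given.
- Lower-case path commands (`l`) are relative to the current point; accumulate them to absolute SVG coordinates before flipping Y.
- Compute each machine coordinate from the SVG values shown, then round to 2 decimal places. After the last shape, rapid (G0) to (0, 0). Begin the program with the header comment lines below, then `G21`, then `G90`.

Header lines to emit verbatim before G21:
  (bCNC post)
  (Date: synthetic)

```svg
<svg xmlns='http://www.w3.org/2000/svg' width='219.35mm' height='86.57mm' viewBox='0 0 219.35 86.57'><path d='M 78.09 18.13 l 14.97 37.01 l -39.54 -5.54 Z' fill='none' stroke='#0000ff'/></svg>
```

(bCNC post)
(Date: synthetic)
G21
G90
G0 X78.09 Y68.44
M3 S879
G01 X93.06 Y31.43 F1123
G01 X53.52 Y36.97 F1123
G01 X78.09 Y68.44 F1123
M5
G0 X0.00 Y0.00

viewBox `0 0 219.35 86.57` with mm width/height → 1 unit = 1 mm. Flip: y_m = 86.57 − y_svg.

**Shape 1** — `<path>` regular polygon, stroke `#0000ff` → cut (S879, F1123). Machine vertices: (78.09,68.44) → (93.06,31.43) → (53.52,36.97) → (78.09,68.44). Closed: final G1 returns to the first vertex.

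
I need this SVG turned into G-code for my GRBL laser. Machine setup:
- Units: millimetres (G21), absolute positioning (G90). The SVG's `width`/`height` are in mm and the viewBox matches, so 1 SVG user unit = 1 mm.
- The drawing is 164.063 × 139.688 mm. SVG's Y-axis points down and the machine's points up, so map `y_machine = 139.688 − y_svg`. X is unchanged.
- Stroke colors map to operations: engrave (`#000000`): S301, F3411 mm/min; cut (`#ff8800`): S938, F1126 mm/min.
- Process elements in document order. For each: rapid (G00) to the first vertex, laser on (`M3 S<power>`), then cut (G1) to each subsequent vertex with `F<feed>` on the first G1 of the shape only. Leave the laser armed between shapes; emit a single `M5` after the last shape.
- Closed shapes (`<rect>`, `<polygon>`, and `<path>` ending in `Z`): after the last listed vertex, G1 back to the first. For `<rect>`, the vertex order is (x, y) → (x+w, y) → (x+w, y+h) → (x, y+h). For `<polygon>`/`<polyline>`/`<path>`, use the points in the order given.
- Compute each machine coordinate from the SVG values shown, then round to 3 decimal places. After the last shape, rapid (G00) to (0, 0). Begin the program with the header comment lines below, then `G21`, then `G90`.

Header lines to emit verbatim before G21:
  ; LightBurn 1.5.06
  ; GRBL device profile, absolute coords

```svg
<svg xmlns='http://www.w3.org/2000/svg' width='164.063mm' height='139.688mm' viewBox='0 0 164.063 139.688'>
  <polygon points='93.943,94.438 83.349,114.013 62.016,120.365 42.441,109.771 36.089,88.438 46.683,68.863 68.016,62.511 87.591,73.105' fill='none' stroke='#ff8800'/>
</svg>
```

; LightBurn 1.5.06
; GRBL device profile, absolute coords
G21
G90
G00 X93.943 Y45.250
M3 S938
G1 X83.349 Y25.675 F1126
G1 X62.016 Y19.323
G1 X42.441 Y29.917
G1 X36.089 Y51.250
G1 X46.683 Y70.825
G1 X68.016 Y77.177
G1 X87.591 Y66.583
G1 X93.943 Y45.250
M5
G00 X0.000 Y0.000

viewBox `0 0 164.063 139.688` with mm width/height → 1 unit = 1 mm. Flip: y_m = 139.688 − y_svg.

**Shape 1** — `<polygon>` regular polygon, stroke `#ff8800` → cut (S938, F1126). Machine vertices: (93.943,45.250) → (83.349,25.675) → (62.016,19.323) → (42.441,29.917) → (36.089,51.250) → (46.683,70.825) → (68.016,77.177) → (87.591,66.583) → (93.943,45.250). Closed: final G1 returns to the first vertex.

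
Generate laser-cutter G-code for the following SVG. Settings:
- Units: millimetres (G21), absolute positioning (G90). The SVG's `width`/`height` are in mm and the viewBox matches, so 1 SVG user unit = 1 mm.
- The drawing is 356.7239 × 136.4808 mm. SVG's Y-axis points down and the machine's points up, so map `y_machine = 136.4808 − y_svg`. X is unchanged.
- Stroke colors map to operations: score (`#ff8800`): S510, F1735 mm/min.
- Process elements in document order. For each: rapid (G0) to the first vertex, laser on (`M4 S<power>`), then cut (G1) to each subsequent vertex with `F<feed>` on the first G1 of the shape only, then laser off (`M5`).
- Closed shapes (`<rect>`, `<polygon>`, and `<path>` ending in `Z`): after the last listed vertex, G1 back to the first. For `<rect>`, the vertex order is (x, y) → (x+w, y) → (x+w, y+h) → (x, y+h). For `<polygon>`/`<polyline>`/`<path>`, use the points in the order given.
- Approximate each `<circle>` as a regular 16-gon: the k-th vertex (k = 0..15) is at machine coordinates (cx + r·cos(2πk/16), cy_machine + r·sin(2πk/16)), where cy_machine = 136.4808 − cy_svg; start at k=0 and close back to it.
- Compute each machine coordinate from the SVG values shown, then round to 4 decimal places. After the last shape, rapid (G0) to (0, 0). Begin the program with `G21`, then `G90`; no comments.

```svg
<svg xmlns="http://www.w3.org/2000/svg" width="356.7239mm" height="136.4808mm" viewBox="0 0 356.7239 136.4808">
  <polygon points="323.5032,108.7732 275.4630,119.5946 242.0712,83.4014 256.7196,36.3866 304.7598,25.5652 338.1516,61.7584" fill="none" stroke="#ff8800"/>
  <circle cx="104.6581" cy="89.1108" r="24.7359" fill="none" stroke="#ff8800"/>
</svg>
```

G21
G90
G0 X323.5032 Y27.7076
M4 S510
G1 X275.4630 Y16.8862 F1735
G1 X242.0712 Y53.0794
G1 X256.7196 Y100.0942
G1 X304.7598 Y110.9156
G1 X338.1516 Y74.7224
G1 X323.5032 Y27.7076
M5
G0 X129.3940 Y47.3700
M4 S510
G1 X127.5111 Y56.8360 F1735
G1 X122.1490 Y64.8609
G1 X114.1241 Y70.2230
G1 X104.6581 Y72.1059
G1 X95.1921 Y70.2230
G1 X87.1672 Y64.8609
G1 X81.8051 Y56.8360
G1 X79.9222 Y47.3700
G1 X81.8051 Y37.9040
G1 X87.1672 Y29.8791
G1 X95.1921 Y24.5170
G1 X104.6581 Y22.6341
G1 X114.1241 Y24.5170
G1 X122.1490 Y29.8791
G1 X127.5111 Y37.9040
G1 X129.3940 Y47.3700
M5
G0 X0.0000 Y0.0000

1 u = 1 mm; y_m = 136.4808 − y.

[1] `<polygon>` regular polygon, #ff8800→score S510 F1735: (323.5032,27.7076) → (275.4630,16.8862) → (242.0712,53.0794) → (256.7196,100.0942) → (304.7598,110.9156) → (338.1516,74.7224) → (323.5032,27.7076) (closed)

[2] `<circle>` circle, #ff8800→score S510 F1735: (129.3940,47.3700) → (127.5111,56.8360) → (122.1490,64.8609) → (114.1241,70.2230) → (104.6581,72.1059) → (95.1921,70.2230) → (87.1672,64.8609) → (81.8051,56.8360) → (79.9222,47.3700) → (81.8051,37.9040) → (87.1672,29.8791) → (95.1921,24.5170) → (104.6581,22.6341) → (114.1241,24.5170) → (122.1490,29.8791) → (127.5111,37.9040) → (129.3940,47.3700) (closed)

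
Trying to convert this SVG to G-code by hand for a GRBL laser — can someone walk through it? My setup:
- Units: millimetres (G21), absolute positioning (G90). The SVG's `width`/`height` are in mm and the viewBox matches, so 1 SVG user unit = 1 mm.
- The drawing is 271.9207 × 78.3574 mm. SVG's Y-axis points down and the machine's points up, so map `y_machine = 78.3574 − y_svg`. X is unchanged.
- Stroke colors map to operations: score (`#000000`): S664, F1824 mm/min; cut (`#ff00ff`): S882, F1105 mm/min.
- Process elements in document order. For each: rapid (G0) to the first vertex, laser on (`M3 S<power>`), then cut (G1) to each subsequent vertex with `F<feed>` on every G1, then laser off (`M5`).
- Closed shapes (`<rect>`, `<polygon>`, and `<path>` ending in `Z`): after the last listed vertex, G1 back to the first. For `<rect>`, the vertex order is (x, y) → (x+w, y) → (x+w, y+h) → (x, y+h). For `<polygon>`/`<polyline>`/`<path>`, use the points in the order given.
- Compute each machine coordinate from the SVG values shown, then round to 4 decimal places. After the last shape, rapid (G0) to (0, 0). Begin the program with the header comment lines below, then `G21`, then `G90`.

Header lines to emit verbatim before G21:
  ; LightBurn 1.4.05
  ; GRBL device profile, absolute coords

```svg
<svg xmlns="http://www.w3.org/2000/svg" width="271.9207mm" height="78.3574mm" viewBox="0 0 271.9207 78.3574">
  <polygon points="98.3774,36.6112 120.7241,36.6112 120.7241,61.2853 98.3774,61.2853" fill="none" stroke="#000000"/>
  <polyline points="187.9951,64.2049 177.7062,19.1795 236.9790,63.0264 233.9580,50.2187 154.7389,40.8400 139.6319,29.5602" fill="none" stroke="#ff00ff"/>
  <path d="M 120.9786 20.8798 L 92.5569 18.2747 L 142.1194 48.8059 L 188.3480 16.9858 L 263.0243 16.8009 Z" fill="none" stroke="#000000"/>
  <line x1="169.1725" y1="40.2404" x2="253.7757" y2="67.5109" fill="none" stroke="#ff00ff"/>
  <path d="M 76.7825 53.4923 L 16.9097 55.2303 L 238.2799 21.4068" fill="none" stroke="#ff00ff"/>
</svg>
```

1 u = 1 mm; y_m = 78.3574 − y.

[1] `<polygon>` rectangle, #000000→score S664 F1824: (98.3774,41.7462) → (120.7241,41.7462) → (120.7241,17.0721) → (98.3774,17.0721) → (98.3774,41.7462) (closed)

[2] `<polyline>` open polyline, #ff00ff→cut S882 F1105: (187.9951,14.1525) → (177.7062,59.1779) → (236.9790,15.3310) → (233.9580,28.1387) → (154.7389,37.5174) → (139.6319,48.7972)

[3] `<path>` closed polygon, #000000→score S664 F1824: (120.9786,57.4776) → (92.5569,60.0827) → (142.1194,29.5515) → (188.3480,61.3716) → (263.0243,61.5565) → (120.9786,57.4776) (closed)

[4] `<line>` line segment, #ff00ff→cut S882 F1105: (169.1725,38.1170) → (253.7757,10.8465)

[5] `<path>` open polyline, #ff00ff→cut S882 F1105: (76.7825,24.8651) → (16.9097,23.1271) → (238.2799,56.9506)

; LightBurn 1.4.05
; GRBL device profile, absolute coords
G21
G90
G0 X98.3774 Y41.7462
M3 S664
G1 X120.7241 Y41.7462 F1824
G1 X120.7241 Y17.0721 F1824
G1 X98.3774 Y17.0721 F1824
G1 X98.3774 Y41.7462 F1824
M5
G0 X187.9951 Y14.1525
M3 S882
G1 X177.7062 Y59.1779 F1105
G1 X236.9790 Y15.3310 F1105
G1 X233.9580 Y28.1387 F1105
G1 X154.7389 Y37.5174 F1105
G1 X139.6319 Y48.7972 F1105
M5
G0 X120.9786 Y57.4776
M3 S664
G1 X92.5569 Y60.0827 F1824
G1 X142.1194 Y29.5515 F1824
G1 X188.3480 Y61.3716 F1824
G1 X263.0243 Y61.5565 F1824
G1 X120.9786 Y57.4776 F1824
M5
G0 X169.1725 Y38.1170
M3 S882
G1 X253.7757 Y10.8465 F1105
M5
G0 X76.7825 Y24.8651
M3 S882
G1 X16.9097 Y23.1271 F1105
G1 X238.2799 Y56.9506 F1105
M5
G0 X0.0000 Y0.0000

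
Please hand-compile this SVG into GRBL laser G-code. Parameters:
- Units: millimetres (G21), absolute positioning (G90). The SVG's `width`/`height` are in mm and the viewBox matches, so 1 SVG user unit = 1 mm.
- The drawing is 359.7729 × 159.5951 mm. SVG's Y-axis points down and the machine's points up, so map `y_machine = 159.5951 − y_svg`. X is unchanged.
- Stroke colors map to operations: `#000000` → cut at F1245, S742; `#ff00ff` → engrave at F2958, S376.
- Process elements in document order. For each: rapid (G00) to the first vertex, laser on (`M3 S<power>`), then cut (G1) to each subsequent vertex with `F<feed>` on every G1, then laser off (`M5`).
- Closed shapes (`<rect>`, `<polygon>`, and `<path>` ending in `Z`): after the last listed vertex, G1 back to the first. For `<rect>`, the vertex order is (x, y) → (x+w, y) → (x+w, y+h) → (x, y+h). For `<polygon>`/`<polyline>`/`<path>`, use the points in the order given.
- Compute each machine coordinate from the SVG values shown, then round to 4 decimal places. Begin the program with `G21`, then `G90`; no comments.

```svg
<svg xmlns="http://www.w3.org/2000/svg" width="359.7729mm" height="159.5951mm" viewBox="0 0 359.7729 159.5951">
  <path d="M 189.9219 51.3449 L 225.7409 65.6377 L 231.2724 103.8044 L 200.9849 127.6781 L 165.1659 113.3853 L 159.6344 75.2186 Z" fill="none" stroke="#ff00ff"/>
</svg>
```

Since the viewBox matches the mm dimensions, user units are millimetres directly. The only transform is the Y-flip y_m = 159.5951 − y_svg.

Shape 1 is a regular polygon drawn with `<path>`. Its stroke #ff00ff means engrave at S376, F2958. After flipping Y the toolpath is (189.9219,108.2502) → (225.7409,93.9574) → (231.2724,55.7907) → (200.9849,31.9170) → (165.1659,46.2098) → (159.6344,84.3765) → (189.9219,108.2502), returning to the start.

G21
G90
G00 X189.9219 Y108.2502
M3 S376
G1 X225.7409 Y93.9574 F2958
G1 X231.2724 Y55.7907 F2958
G1 X200.9849 Y31.9170 F2958
G1 X165.1659 Y46.2098 F2958
G1 X159.6344 Y84.3765 F2958
G1 X189.9219 Y108.2502 F2958
M5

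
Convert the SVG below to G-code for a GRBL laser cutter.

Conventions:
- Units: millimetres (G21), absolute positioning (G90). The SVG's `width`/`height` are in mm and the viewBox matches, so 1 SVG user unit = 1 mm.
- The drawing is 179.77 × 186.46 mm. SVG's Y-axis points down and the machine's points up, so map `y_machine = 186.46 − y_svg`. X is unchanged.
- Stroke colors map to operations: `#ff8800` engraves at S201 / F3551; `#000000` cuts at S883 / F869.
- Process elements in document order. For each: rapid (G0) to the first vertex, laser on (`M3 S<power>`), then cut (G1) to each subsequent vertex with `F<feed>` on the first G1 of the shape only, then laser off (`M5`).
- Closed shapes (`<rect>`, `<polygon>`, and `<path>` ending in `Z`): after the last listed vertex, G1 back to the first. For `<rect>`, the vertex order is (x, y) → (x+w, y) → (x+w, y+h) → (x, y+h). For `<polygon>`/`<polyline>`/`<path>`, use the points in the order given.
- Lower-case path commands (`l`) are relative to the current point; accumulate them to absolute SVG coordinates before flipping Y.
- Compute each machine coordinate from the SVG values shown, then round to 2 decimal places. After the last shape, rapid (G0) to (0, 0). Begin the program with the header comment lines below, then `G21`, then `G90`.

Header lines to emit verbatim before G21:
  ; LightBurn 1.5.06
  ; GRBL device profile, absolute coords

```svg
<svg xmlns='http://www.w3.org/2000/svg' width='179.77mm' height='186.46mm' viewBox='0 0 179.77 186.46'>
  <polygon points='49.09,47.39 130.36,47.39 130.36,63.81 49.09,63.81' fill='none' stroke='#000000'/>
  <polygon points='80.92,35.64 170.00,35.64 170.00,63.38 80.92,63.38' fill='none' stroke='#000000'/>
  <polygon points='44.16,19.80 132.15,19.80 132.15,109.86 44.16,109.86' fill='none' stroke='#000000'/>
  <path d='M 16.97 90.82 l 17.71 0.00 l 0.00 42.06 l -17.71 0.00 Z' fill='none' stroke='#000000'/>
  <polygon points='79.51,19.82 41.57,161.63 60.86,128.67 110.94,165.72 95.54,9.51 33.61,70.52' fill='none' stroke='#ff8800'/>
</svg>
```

; LightBurn 1.5.06
; GRBL device profile, absolute coords
G21
G90
G0 X49.09 Y139.07
M3 S883
G1 X130.36 Y139.07 F869
G1 X130.36 Y122.65
G1 X49.09 Y122.65
G1 X49.09 Y139.07
M5
G0 X80.92 Y150.82
M3 S883
G1 X170.00 Y150.82 F869
G1 X170.00 Y123.08
G1 X80.92 Y123.08
G1 X80.92 Y150.82
M5
G0 X44.16 Y166.66
M3 S883
G1 X132.15 Y166.66 F869
G1 X132.15 Y76.60
G1 X44.16 Y76.60
G1 X44.16 Y166.66
M5
G0 X16.97 Y95.64
M3 S883
G1 X34.68 Y95.64 F869
G1 X34.68 Y53.58
G1 X16.97 Y53.58
G1 X16.97 Y95.64
M5
G0 X79.51 Y166.64
M3 S201
G1 X41.57 Y24.83 F3551
G1 X60.86 Y57.79
G1 X110.94 Y20.74
G1 X95.54 Y176.95
G1 X33.61 Y115.94
G1 X79.51 Y166.64
M5
G0 X0.00 Y0.00

1 u = 1 mm; y_m = 186.46 − y.

[1] `<polygon>` rectangle, #000000→cut S883 F869: (49.09,139.07) → (130.36,139.07) → (130.36,122.65) → (49.09,122.65) → (49.09,139.07) (closed)

[2] `<polygon>` rectangle, #000000→cut S883 F869: (80.92,150.82) → (170.00,150.82) → (170.00,123.08) → (80.92,123.08) → (80.92,150.82) (closed)

[3] `<polygon>` rectangle, #000000→cut S883 F869: (44.16,166.66) → (132.15,166.66) → (132.15,76.60) → (44.16,76.60) → (44.16,166.66) (closed)

[4] `<path>` rectangle, #000000→cut S883 F869: (16.97,95.64) → (34.68,95.64) → (34.68,53.58) → (16.97,53.58) → (16.97,95.64) (closed)

[5] `<polygon>` closed polygon, #ff8800→engrave S201 F3551: (79.51,166.64) → (41.57,24.83) → (60.86,57.79) → (110.94,20.74) → (95.54,176.95) → (33.61,115.94) → (79.51,166.64) (closed)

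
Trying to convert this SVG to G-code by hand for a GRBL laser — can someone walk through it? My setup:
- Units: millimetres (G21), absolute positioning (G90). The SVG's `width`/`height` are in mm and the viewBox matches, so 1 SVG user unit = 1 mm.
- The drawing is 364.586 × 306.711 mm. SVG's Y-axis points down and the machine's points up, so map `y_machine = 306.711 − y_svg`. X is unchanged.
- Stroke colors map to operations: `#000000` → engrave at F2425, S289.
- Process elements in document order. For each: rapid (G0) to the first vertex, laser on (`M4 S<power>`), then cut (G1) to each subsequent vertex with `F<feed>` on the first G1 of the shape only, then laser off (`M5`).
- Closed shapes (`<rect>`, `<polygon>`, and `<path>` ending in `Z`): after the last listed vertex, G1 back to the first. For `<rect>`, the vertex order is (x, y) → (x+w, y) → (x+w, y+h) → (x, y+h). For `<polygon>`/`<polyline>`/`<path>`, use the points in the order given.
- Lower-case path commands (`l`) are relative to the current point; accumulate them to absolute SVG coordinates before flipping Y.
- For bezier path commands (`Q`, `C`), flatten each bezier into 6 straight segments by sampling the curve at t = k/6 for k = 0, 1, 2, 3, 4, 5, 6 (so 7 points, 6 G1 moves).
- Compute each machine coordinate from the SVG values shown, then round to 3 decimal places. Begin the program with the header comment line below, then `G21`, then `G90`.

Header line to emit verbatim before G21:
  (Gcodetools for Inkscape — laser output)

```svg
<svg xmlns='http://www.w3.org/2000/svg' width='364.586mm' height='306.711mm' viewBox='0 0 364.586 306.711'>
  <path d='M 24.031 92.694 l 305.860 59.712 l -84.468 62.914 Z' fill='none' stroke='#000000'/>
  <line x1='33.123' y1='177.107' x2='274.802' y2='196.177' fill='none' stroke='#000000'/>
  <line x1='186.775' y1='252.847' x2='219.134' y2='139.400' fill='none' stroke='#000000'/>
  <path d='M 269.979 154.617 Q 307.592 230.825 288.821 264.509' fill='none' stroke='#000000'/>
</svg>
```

Since the viewBox matches the mm dimensions, user units are millimetres directly. The only transform is the Y-flip y_m = 306.711 − y_svg.

Shape 1 is a closed polygon drawn with `<path>`. Its stroke #000000 means engrave at S289, F2425. After flipping Y the toolpath is (24.031,214.017) → (329.891,154.305) → (245.423,91.391) → (24.031,214.017), returning to the start.

Shape 2 is a line segment drawn with `<line>`. Its stroke #000000 means engrave at S289, F2425. After flipping Y the toolpath is (33.123,129.604) → (274.802,110.534).

Shape 3 is a line segment drawn with `<line>`. Its stroke #000000 means engrave at S289, F2425. After flipping Y the toolpath is (186.775,53.864) → (219.134,167.311).

Shape 4 is a quadratic bezier drawn with `<path>`. Its stroke #000000 means engrave at S289, F2425. After flipping Y the toolpath is (269.979,152.094) → (280.950,127.873) → (288.789,106.014) → (293.496,86.517) → (295.070,69.383) → (293.512,54.611) → (288.821,42.202).

(Gcodetools for Inkscape — laser output)
G21
G90
G0 X24.031 Y214.017
M4 S289
G1 X329.891 Y154.305 F2425
G1 X245.423 Y91.391
G1 X24.031 Y214.017
M5
G0 X33.123 Y129.604
M4 S289
G1 X274.802 Y110.534 F2425
M5
G0 X186.775 Y53.864
M4 S289
G1 X219.134 Y167.311 F2425
M5
G0 X269.979 Y152.094
M4 S289
G1 X280.950 Y127.873 F2425
G1 X288.789 Y106.014
G1 X293.496 Y86.517
G1 X295.070 Y69.383
G1 X293.512 Y54.611
G1 X288.821 Y42.202
M5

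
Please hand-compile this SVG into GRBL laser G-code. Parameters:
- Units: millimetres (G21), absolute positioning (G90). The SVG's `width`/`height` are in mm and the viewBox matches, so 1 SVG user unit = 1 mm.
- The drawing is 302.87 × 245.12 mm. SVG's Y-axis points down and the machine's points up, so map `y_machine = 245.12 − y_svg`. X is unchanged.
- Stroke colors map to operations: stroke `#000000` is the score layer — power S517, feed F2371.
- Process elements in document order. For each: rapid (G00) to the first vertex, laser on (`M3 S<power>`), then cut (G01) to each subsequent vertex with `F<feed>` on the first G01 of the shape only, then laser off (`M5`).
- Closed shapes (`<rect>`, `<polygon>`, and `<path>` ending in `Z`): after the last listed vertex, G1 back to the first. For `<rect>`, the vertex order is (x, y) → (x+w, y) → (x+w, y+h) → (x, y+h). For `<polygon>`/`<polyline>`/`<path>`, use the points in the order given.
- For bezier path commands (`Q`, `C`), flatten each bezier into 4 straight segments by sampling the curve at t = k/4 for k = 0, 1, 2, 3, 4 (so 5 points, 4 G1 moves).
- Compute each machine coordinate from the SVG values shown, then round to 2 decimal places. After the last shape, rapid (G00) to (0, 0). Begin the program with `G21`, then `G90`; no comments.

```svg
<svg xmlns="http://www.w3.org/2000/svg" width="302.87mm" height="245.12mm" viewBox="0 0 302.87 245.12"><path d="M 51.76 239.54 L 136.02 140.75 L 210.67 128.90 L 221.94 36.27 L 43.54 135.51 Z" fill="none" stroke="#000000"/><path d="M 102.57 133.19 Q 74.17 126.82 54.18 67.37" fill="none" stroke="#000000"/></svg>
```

G21
G90
G00 X51.76 Y5.58
M3 S517
G01 X136.02 Y104.37 F2371
G01 X210.67 Y116.22
G01 X221.94 Y208.85
G01 X43.54 Y109.61
G01 X51.76 Y5.58
M5
G00 X102.57 Y111.93
M3 S517
G01 X88.90 Y118.43 F2371
G01 X76.27 Y131.57
G01 X64.70 Y151.34
G01 X54.18 Y177.75
M5
G00 X0.00 Y0.00

1 u = 1 mm; y_m = 245.12 − y.

[1] `<path>` closed polygon, #000000→score S517 F2371: (51.76,5.58) → (136.02,104.37) → (210.67,116.22) → (221.94,208.85) → (43.54,109.61) → (51.76,5.58) (closed)

[2] `<path>` quadratic bezier, #000000→score S517 F2371: (102.57,111.93) → (88.90,118.43) → (76.27,131.57) → (64.70,151.34) → (54.18,177.75)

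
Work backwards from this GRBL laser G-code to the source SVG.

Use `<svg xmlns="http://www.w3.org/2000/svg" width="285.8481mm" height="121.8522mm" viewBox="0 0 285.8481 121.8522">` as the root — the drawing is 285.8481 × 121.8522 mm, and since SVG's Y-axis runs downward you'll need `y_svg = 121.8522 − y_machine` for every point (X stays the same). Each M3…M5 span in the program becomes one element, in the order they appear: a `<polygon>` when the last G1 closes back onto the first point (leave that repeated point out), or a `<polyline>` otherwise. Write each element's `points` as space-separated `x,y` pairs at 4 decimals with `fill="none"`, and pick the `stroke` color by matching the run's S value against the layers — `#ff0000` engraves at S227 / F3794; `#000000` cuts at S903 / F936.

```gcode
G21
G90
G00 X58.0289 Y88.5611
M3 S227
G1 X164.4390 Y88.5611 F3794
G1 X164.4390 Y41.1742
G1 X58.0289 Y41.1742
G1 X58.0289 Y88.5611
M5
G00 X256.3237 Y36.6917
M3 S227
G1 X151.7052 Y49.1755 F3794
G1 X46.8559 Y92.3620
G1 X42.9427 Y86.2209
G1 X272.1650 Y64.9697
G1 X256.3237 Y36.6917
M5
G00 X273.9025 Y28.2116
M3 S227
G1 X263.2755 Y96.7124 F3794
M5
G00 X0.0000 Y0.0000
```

<svg xmlns="http://www.w3.org/2000/svg" width="285.8481mm" height="121.8522mm" viewBox="0 0 285.8481 121.8522">
  <polygon points="58.0289,33.2911 164.4390,33.2911 164.4390,80.6780 58.0289,80.6780" fill="none" stroke="#ff0000"/>
  <polygon points="256.3237,85.1605 151.7052,72.6767 46.8559,29.4902 42.9427,35.6313 272.1650,56.8825" fill="none" stroke="#ff0000"/>
  <polyline points="273.9025,93.6406 263.2755,25.1398" fill="none" stroke="#ff0000"/>
</svg>

y_svg = 121.8522 − y_m. Every run uses S227, so all elements get stroke `#ff0000` (engrave).

[1] closed run; points: 58.0289,33.2911 164.4390,33.2911 164.4390,80.6780 58.0289,80.6780

[2] closed run; points: 256.3237,85.1605 151.7052,72.6767 46.8559,29.4902 42.9427,35.6313 272.1650,56.8825

[3] open run; points: 273.9025,93.6406 263.2755,25.1398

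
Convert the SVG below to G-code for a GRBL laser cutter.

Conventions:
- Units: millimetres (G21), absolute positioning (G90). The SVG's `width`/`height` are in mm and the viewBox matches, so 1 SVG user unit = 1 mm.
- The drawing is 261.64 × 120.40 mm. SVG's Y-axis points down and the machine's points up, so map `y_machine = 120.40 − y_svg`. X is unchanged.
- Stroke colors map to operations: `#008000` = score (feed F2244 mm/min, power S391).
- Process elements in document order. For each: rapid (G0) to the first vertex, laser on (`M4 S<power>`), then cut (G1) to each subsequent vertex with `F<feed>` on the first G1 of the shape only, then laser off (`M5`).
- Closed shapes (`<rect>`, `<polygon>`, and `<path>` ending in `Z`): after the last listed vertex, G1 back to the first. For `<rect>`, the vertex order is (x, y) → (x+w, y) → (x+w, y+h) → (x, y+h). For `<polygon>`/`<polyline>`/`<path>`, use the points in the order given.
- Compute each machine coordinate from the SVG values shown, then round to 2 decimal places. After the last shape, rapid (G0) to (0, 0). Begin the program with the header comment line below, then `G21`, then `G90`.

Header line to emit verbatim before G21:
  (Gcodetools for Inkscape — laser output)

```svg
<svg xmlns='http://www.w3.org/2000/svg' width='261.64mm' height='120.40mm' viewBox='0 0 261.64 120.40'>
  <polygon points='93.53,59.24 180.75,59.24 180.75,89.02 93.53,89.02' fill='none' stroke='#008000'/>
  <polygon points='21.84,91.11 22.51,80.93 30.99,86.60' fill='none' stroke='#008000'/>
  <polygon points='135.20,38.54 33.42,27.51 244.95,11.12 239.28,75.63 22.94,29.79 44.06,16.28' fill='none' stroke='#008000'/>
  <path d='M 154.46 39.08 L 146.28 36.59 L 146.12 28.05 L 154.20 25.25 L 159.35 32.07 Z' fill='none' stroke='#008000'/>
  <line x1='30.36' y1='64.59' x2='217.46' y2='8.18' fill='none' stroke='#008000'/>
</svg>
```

Since the viewBox matches the mm dimensions, user units are millimetres directly. The only transform is the Y-flip y_m = 120.40 − y_svg.

Shape 1 is a rectangle drawn with `<polygon>`. Its stroke #008000 means score at S391, F2244. After flipping Y the toolpath is (93.53,61.16) → (180.75,61.16) → (180.75,31.38) → (93.53,31.38) → (93.53,61.16), returning to the start.

Shape 2 is a regular polygon drawn with `<polygon>`. Its stroke #008000 means score at S391, F2244. After flipping Y the toolpath is (21.84,29.29) → (22.51,39.47) → (30.99,33.80) → (21.84,29.29), returning to the start.

Shape 3 is a closed polygon drawn with `<polygon>`. Its stroke #008000 means score at S391, F2244. After flipping Y the toolpath is (135.20,81.86) → (33.42,92.89) → (244.95,109.28) → (239.28,44.77) → (22.94,90.61) → (44.06,104.12) → (135.20,81.86), returning to the start.

Shape 4 is a regular polygon drawn with `<path>`. Its stroke #008000 means score at S391, F2244. After flipping Y the toolpath is (154.46,81.32) → (146.28,83.81) → (146.12,92.35) → (154.20,95.15) → (159.35,88.33) → (154.46,81.32), returning to the start.

Shape 5 is a line segment drawn with `<line>`. Its stroke #008000 means score at S391, F2244. After flipping Y the toolpath is (30.36,55.81) → (217.46,112.22).

(Gcodetools for Inkscape — laser output)
G21
G90
G0 X93.53 Y61.16
M4 S391
G1 X180.75 Y61.16 F2244
G1 X180.75 Y31.38
G1 X93.53 Y31.38
G1 X93.53 Y61.16
M5
G0 X21.84 Y29.29
M4 S391
G1 X22.51 Y39.47 F2244
G1 X30.99 Y33.80
G1 X21.84 Y29.29
M5
G0 X135.20 Y81.86
M4 S391
G1 X33.42 Y92.89 F2244
G1 X244.95 Y109.28
G1 X239.28 Y44.77
G1 X22.94 Y90.61
G1 X44.06 Y104.12
G1 X135.20 Y81.86
M5
G0 X154.46 Y81.32
M4 S391
G1 X146.28 Y83.81 F2244
G1 X146.12 Y92.35
G1 X154.20 Y95.15
G1 X159.35 Y88.33
G1 X154.46 Y81.32
M5
G0 X30.36 Y55.81
M4 S391
G1 X217.46 Y112.22 F2244
M5
G0 X0.00 Y0.00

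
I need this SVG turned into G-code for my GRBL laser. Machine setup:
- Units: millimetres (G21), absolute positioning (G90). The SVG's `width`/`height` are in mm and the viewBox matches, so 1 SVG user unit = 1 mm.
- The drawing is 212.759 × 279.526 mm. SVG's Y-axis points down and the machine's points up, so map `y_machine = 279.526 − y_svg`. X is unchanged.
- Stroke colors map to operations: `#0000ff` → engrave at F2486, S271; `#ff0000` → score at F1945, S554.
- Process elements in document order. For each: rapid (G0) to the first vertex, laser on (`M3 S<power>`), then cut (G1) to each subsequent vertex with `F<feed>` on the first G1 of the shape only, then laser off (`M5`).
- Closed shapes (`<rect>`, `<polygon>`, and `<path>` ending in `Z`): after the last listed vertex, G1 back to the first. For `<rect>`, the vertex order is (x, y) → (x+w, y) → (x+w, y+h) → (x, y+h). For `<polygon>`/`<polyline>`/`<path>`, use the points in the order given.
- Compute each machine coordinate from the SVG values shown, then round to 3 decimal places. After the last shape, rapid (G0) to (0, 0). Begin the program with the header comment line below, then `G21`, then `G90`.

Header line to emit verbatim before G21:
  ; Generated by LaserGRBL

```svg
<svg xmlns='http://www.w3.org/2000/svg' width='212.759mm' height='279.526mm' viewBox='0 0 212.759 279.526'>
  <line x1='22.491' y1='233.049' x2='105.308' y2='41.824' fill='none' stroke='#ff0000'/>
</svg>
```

; Generated by LaserGRBL
G21
G90
G0 X22.491 Y46.477
M3 S554
G1 X105.308 Y237.702 F1945
M5
G0 X0.000 Y0.000

viewBox `0 0 212.759 279.526` with mm width/height → 1 unit = 1 mm. Flip: y_m = 279.526 − y_svg.

**Shape 1** — `<line>` line segment, stroke `#ff0000` → score (S554, F1945). Machine vertices: (22.491,46.477) → (105.308,237.702). Open path.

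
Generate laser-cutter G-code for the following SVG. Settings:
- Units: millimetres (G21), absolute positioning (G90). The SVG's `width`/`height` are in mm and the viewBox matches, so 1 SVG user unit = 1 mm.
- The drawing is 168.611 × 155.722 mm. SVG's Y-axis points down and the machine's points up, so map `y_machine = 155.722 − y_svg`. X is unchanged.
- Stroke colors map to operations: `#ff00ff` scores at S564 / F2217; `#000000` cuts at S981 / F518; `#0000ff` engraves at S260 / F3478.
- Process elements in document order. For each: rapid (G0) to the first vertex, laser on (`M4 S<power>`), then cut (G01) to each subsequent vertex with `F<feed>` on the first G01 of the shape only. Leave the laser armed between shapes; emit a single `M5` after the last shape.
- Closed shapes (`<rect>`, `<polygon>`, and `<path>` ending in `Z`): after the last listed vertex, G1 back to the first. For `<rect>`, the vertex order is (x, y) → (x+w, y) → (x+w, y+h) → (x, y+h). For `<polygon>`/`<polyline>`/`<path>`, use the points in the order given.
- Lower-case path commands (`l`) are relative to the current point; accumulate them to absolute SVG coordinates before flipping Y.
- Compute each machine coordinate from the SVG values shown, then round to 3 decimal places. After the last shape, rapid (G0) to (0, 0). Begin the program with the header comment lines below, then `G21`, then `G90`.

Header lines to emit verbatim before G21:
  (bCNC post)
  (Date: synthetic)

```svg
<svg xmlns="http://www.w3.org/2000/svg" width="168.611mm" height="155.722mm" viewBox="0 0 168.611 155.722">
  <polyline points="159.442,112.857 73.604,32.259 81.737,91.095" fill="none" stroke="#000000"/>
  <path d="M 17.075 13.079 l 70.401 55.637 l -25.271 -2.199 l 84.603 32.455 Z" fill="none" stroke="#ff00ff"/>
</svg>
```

viewBox `0 0 168.611 155.722` with mm width/height → 1 unit = 1 mm. Flip: y_m = 155.722 − y_svg.

**Shape 1** — `<polyline>` open polyline, stroke `#000000` → cut (S981, F518). Machine vertices: (159.442,42.865) → (73.604,123.463) → (81.737,64.627). Open path.

**Shape 2** — `<path>` closed polygon, stroke `#ff00ff` → score (S564, F2217). Machine vertices: (17.075,142.643) → (87.476,87.006) → (62.205,89.205) → (146.808,56.750) → (17.075,142.643). Closed: final G1 returns to the first vertex.

(bCNC post)
(Date: synthetic)
G21
G90
G0 X159.442 Y42.865
M4 S981
G01 X73.604 Y123.463 F518
G01 X81.737 Y64.627
G0 X17.075 Y142.643
M4 S564
G01 X87.476 Y87.006 F2217
G01 X62.205 Y89.205
G01 X146.808 Y56.750
G01 X17.075 Y142.643
M5
G0 X0.000 Y0.000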